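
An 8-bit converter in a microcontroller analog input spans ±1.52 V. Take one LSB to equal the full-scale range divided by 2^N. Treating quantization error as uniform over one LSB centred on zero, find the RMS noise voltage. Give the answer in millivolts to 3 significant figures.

3.43 mV

Span: 1.52 V − (-1.52 V) = 3.04 V.
LSB = 3.04 V ÷ 2^8 = 3.04/256 V = 11.875 mV.
For a uniform distribution on [−LSB/2, +LSB/2], V_rms = LSB/√12 = 11.875 mV/3.4641 = 3.43 mV.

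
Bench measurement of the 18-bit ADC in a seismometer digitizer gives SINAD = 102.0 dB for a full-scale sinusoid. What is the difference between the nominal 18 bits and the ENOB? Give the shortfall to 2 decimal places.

Effective bits = (102.0 − 1.76)/6.02 = 16.6512.
18 − 16.6512 = 1.35 bits below nominal.

1.35 bits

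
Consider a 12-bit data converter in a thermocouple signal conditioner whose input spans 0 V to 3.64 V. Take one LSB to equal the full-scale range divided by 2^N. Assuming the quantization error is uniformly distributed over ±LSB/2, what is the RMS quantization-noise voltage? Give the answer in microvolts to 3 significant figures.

257 µV

V_FS = 3.64 V.
LSB = 3.64 V / 2^12 = 0.88867 mV.
V_rms = LSB/√12 = 0.88867 mV / √12 = 257 µV.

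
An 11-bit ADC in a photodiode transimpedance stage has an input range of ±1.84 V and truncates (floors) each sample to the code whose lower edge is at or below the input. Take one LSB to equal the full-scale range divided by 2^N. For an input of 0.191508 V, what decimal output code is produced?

1130

Span: 1.84 V − (-1.84 V) = 3.68 V. LSB = 3.68 V / 2^11 ≈ 1.797 mV.
V_in − V_min = 0.191508 − (-1.84) = 2.031508 V.
Divide by LSB: 2.031508 × 2048/3.68 = 1130.5784.
Truncating gives code 1130.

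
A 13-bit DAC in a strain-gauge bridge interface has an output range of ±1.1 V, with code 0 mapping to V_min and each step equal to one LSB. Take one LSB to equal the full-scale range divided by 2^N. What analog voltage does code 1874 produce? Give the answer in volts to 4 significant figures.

Span: 1.1 V − (-1.1 V) = 2.2 V. LSB = 2.2 V / 2^13.
Output = V_min + (1874/8192) × range = -1.1 + 0.228760 × 2.2 V
      = -1.1 + 0.503271 = -0.596729 V.

-0.5967 V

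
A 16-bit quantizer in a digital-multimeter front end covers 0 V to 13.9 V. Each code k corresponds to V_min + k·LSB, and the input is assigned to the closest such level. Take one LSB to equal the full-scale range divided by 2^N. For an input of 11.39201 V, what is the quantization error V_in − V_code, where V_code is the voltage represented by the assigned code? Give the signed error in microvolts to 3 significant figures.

V_FS = 13.9 V. LSB = 13.9 V / 2^16 ≈ 212.1 µV.
Position in LSBs: (11.39201 − (0)) × 65536/13.9 = 53711.2782; rounding gives k = 53711.
Reconstructed level: 0 + 53711 × 13.9/65536 V = 11.391950989 V.
V_in − V_code = 11.39201 − (11.391950989) = +59.0 µV.

+59.0 µV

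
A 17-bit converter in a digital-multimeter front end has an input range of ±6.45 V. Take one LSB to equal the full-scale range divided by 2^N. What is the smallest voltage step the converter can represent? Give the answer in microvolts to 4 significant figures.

98.42 µV

Range = 6.45 − (-6.45) = 12.9 V.
There are 2^17 = 131072 steps.
Step size = 12.9/131072 V = 98.42 µV.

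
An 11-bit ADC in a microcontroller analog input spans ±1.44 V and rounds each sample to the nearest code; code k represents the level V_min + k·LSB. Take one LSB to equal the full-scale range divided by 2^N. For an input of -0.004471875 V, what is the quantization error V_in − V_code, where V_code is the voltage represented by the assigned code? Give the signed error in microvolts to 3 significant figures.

−253 µV

Range = 1.44 − (-1.44) = 2.88 V. LSB = 2.88 V / 2^11 ≈ 1.406 mV.
(V_in − V_min)/LSB = (-0.004471875 − (-1.44)) × 2048/2.88 = 1020.8200 → nearest code k = 1021.
V_code = V_min + k × range/2^11 = -1.44 + 1021 × 2.88/2048 = -0.004218750000 V.
Error = V_in − V_code = -0.004471875 − (-0.004218750000) = −253 µV.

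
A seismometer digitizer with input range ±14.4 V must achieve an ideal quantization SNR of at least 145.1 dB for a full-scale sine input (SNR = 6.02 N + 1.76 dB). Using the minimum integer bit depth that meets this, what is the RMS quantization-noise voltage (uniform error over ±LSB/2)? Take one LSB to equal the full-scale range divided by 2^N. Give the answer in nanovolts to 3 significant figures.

Span: 14.4 V − (-14.4 V) = 28.8 V.
Solving 6.02 N ≥ 145.1 − 1.76: N ≥ 23.811. Round up → N = 24.
LSB = 28.8 V / 2^24 = 1.7166 µV.
RMS noise = LSB/√12 = 496 nV.

496 nV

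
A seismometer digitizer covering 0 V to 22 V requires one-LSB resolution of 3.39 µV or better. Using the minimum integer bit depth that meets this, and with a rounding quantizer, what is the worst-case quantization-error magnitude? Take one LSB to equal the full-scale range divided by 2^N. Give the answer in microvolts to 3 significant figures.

1.31 µV

Range is 22 V.
22 V / 3.39 µV = 6.490e6. Since 2^22 = 4194304 and 2^23 = 8388608, N = 23.
Step size = 22/8388608 V = 2.6226 µV.
Max error for round-to-nearest is LSB/2 = 1.31 µV.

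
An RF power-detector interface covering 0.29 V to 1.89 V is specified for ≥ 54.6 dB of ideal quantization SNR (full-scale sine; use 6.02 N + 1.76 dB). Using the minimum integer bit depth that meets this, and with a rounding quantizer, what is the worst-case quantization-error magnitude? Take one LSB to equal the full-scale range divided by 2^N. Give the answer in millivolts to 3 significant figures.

1.56 mV

Full-scale range = 1.89 V − (0.29 V) = 1.6 V.
N ≥ (54.6 − 1.76)/6.02 = 8.777 → N_min = 9.
One LSB is 1.6 V / 512 = 3.1250 mV.
Half an LSB is 1.56 mV.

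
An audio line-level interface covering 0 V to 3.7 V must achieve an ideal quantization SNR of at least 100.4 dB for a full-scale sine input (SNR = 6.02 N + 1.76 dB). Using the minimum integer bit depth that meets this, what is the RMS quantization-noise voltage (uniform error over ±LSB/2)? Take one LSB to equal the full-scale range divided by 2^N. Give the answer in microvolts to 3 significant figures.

Span = 3.7 V.
N ≥ (100.4 − 1.76)/6.02 = 16.385 → N_min = 17.
LSB = 3.7 V / 2^17 = 28.229 µV.
V_rms = LSB/√12 = 8.15 µV.

8.15 µV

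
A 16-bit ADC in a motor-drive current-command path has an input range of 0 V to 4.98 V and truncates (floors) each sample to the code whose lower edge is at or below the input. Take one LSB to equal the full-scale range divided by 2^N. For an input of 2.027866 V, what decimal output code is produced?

Range is 4.98 V. LSB = 4.98 V / 2^16 ≈ 75.99 µV.
V_in − V_min = 2.027866 − (0) = 2.027866 V.
Divide by LSB: 2.027866 × 65536/4.98 = 26686.3908.
Truncating gives code 26686.

26686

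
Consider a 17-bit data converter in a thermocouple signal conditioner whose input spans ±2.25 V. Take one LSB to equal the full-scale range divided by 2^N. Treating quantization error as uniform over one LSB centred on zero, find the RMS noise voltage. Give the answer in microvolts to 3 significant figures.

The full-scale span is 2.25 − (-2.25) = 4.5 V.
LSB = 4.5 V ÷ 2^17 = 4.5/131072 V = 34.332 µV.
RMS of a uniform error over width LSB is LSB/√12 = 9.91 µV.

9.91 µV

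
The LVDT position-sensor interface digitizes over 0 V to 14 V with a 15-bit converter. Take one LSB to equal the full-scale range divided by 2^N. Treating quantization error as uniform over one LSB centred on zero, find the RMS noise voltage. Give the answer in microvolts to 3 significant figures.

123 µV

Span = 14 V.
Step size = 14/32768 V = 427.25 µV.
RMS of a uniform error over width LSB is LSB/√12 = 123 µV.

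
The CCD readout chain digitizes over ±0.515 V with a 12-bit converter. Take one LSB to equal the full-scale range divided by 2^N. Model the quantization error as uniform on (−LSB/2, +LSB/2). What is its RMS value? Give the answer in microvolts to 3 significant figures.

72.6 µV

The full-scale span is 0.515 − (-0.515) = 1.03 V.
LSB = 1.03 V ÷ 2^12 = 1.03/4096 V = 251.46 µV.
RMS of a uniform error over width LSB is LSB/√12 = 72.6 µV.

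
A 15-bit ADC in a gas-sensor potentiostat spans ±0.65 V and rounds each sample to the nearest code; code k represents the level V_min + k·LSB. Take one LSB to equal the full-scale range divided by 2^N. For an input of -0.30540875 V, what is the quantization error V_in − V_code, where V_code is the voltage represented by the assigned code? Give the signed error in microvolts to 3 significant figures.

Span: 0.65 V − (-0.65 V) = 1.3 V. LSB = 1.3 V / 2^15 ≈ 39.67 µV.
(-0.30540875 − (-0.65)) / LSB = 0.34459125 × 32768/1.3 = 8685.8201. Nearest integer: k = 8686.
V_code = -0.65 + (8686/32768) × 1.3 = -0.30540161133 V.
e = -0.30540875 − (-0.30540161133) = −7.14 µV.

−7.14 µV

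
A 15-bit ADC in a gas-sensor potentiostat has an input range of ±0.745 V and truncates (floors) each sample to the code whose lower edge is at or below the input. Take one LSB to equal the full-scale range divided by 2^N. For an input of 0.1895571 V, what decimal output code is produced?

20552

Span: 0.745 V − (-0.745 V) = 1.49 V. LSB = 1.49 V / 2^15 ≈ 45.47 µV.
V_in − V_min = 0.1895571 − (-0.745) = 0.9345571 V.
Divide by LSB: 0.9345571 × 32768/1.49 = 20552.7296.
Truncating gives code 20552.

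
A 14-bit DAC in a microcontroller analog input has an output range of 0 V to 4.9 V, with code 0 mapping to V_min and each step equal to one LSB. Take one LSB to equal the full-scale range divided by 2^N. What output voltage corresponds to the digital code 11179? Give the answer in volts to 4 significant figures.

3.343 V

Range is 4.9 V. LSB = 4.9 V / 2^14.
V_out = 0 + 11179 × (4.9/16384) V
      = 0 V + 3.34333 V = 3.34333 V.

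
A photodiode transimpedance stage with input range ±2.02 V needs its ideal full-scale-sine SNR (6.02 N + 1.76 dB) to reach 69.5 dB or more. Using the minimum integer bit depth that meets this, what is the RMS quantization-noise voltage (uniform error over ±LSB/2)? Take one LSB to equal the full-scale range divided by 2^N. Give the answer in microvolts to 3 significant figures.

Span: 2.02 V − (-2.02 V) = 4.04 V.
6.02 N + 1.76 ≥ 69.5 gives N ≥ 11.252, so the minimum integer is 12.
LSB = 4.04 V ÷ 2^12 = 4.04/4096 V = 0.98633 mV.
V_rms = LSB/√12 = 285 µV.

285 µV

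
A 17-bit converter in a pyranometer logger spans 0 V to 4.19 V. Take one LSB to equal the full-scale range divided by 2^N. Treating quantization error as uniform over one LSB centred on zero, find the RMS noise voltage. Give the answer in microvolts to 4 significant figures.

9.228 µV

Range is 4.19 V.
Step size = 4.19/131072 V = 31.9672 µV.
V_rms = LSB/√12 = 31.9672 µV / √12 = 9.228 µV.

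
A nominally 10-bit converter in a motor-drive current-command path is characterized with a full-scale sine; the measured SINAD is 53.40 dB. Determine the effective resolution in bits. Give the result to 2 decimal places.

ENOB = (SINAD − 1.76) / 6.02 = (53.40 − 1.76) / 6.02 = 51.64 / 6.02 = 8.5781.

8.58 bits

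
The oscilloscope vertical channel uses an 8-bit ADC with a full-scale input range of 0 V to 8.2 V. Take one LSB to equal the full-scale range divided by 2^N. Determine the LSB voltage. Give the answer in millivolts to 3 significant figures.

Span = 8.2 V.
Number of codes = 2^8 = 256.
Step size = 8.2/256 V = 32.0 mV.

32.0 mV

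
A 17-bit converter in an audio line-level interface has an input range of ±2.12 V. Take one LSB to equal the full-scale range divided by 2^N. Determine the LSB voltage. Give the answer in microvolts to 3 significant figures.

32.3 µV

Span: 2.12 V − (-2.12 V) = 4.24 V.
Number of codes = 2^17 = 131072.
LSB = 4.24 V ÷ 2^17 = 4.24/131072 V = 32.3 µV.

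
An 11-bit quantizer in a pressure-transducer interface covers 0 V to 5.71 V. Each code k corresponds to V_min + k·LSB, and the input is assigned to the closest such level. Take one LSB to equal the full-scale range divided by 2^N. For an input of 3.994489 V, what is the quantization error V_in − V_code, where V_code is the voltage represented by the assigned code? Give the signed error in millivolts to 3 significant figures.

−0.838 mV

Full-scale range = 5.71 V. LSB = 5.71 V / 2^11 ≈ 2.788 mV.
(V_in − V_min)/LSB = (3.994489 − (0)) × 2048/5.71 = 1432.6994 → nearest code k = 1433.
V_code = 0 + (1433/2048) × 5.71 = 3.995327148 V.
Error = V_in − V_code = 3.994489 − (3.995327148) = −0.838 mV.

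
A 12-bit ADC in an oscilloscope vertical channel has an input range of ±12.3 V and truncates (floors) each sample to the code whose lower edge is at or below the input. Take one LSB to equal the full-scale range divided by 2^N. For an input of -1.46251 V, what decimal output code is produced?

Span: 12.3 V − (-12.3 V) = 24.6 V. LSB = 24.6 V / 2^12 ≈ 6.006 mV.
code = ⌊(V_in − V_min)/LSB⌋ = ⌊(V_in − V_min) × 2^12 / range⌋
     = ⌊(-1.46251 − (-12.3)) × 4096 / 24.6⌋ = ⌊10.83749 × 4096/24.6⌋
     = ⌊1804.486⌋ = 1804.

1804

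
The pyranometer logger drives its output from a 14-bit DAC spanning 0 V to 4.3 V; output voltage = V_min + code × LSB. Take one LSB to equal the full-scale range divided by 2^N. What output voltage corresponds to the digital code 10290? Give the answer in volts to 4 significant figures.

2.701 V

Range is 4.3 V. LSB = 4.3 V / 2^14.
Output = V_min + (10290/16384) × range = 0 + 0.628052 × 4.3 V
      = 0 + 2.70062 = 2.70062 V.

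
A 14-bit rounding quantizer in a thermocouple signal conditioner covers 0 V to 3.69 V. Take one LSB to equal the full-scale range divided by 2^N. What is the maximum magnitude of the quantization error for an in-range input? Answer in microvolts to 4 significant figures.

Span = 3.69 V.
LSB = 3.69 V ÷ 2^14 = 3.69/16384 V = 225.220 µV.
|e|_max = LSB/2 = 112.6 µV.

112.6 µV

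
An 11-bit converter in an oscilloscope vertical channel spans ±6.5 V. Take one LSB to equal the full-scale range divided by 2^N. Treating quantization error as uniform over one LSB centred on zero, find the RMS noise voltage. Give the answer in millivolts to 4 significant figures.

Range = 6.5 − (-6.5) = 13 V.
Step size = 13/2048 V = 6.34766 mV.
σ_q = LSB/√12 = 6.34766 mV/3.4641 = 1.832 mV.

1.832 mV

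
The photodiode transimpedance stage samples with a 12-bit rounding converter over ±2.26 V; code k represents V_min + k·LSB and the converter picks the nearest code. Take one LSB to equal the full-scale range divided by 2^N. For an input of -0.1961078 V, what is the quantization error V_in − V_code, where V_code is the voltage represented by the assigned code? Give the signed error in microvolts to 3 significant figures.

+318 µV

The full-scale span is 2.26 − (-2.26) = 4.52 V. LSB = 4.52 V / 2^12 ≈ 1.104 mV.
(V_in − V_min)/LSB = (-0.1961078 − (-2.26)) × 4096/4.52 = 1870.2882 → nearest code k = 1870.
Reconstructed level: -2.26 + 1870 × 4.52/4096 V = -0.1964257813 V.
V_in − V_code = -0.1961078 − (-0.1964257813) = +318 µV.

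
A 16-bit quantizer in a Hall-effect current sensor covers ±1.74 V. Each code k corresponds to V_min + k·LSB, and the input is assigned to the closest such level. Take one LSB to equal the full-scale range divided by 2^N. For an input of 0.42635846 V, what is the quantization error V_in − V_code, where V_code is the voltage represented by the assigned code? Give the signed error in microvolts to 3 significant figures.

+13.9 µV

The full-scale span is 1.74 − (-1.74) = 3.48 V. LSB = 3.48 V / 2^16 ≈ 53.10 µV.
(V_in − V_min)/LSB = (0.42635846 − (-1.74)) × 65536/3.48 = 40797.2609 → nearest code k = 40797.
V_code = -1.74 + (40797/65536) × 3.48 = 0.42634460449 V.
e = 0.42635846 − (0.42634460449) = +13.9 µV.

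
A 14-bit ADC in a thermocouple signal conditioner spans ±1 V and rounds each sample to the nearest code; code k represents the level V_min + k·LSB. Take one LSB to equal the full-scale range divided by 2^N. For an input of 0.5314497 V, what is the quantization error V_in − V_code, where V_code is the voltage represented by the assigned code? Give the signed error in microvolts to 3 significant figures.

−44.4 µV

Full-scale range = 1 V − (-1 V) = 2 V. LSB = 2 V / 2^14 ≈ 122.1 µV.
(V_in − V_min)/LSB = (0.5314497 − (-1)) × 16384/2 = 12545.6359 → nearest code k = 12546.
V_code = V_min + k × range/2^14 = -1 + 12546 × 2/16384 = 0.53149414063 V.
e = 0.5314497 − (0.53149414063) = −44.4 µV.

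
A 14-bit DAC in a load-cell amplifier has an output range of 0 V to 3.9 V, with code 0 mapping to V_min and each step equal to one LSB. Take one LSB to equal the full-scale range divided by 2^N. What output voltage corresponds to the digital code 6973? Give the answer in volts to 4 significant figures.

Range is 3.9 V. LSB = 3.9 V / 2^14.
Output = V_min + (6973/16384) × range = 0 + 0.425598 × 3.9 V
      = 0 + 1.65983 = 1.65983 V.

1.660 V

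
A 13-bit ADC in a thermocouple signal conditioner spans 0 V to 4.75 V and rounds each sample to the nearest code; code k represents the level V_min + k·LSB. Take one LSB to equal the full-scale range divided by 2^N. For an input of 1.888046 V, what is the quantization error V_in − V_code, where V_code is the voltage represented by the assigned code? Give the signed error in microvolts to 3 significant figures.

Range is 4.75 V. LSB = 4.75 V / 2^13 ≈ 0.5798 mV.
Position in LSBs: (1.888046 − (0)) × 8192/4.75 = 3256.1838; rounding gives k = 3256.
V_code = V_min + k × range/2^13 = 0 + 3256 × 4.75/8192 = 1.887939453 V.
Error = V_in − V_code = 1.888046 − (1.887939453) = +107 µV.

+107 µV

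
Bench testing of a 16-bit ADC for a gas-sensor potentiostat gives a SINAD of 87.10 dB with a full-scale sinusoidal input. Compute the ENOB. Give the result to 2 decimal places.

ENOB = (SINAD − 1.76) / 6.02 = (87.10 − 1.76) / 6.02 = 85.34 / 6.02 = 14.1761.

14.18 bits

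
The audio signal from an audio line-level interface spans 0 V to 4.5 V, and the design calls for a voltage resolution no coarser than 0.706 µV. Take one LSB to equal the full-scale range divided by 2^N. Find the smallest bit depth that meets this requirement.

23 bits

Span = 4.5 V.
Levels needed ≥ 4.5/0.706 µV = 6.374e6. 2^23 = 8388608 suffices, so N_min = 23.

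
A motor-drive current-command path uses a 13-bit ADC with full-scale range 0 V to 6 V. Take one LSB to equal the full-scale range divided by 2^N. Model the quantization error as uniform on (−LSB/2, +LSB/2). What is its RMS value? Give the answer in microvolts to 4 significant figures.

Range is 6 V.
Step size = 6/8192 V = 0.732422 mV.
σ_q = LSB/√12 = 0.732422 mV/3.4641 = 211.4 µV.

211.4 µV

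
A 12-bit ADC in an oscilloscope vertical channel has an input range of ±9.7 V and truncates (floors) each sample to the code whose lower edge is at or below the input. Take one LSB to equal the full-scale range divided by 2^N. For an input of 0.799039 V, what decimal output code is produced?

2216

Full-scale range = 9.7 V − (-9.7 V) = 19.4 V. LSB = 19.4 V / 2^12 ≈ 4.736 mV.
code = ⌊(V_in − V_min)/LSB⌋ = ⌊(V_in − V_min) × 2^12 / range⌋
     = ⌊(0.799039 − (-9.7)) × 4096 / 19.4⌋ = ⌊10.499039 × 4096/19.4⌋
     = ⌊2216.704⌋ = 2216.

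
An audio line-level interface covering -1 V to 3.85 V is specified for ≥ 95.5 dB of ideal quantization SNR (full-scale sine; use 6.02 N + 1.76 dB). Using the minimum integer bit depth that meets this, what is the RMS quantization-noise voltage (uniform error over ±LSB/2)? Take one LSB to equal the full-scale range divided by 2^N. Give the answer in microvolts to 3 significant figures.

21.4 µV

Span: 3.85 V − (-1 V) = 4.85 V.
Solving 6.02 N ≥ 95.5 − 1.76: N ≥ 15.571. Round up → N = 16.
Step size = 4.85/65536 V = 74.005 µV.
σ_q = LSB/√12 = 74.005 µV/3.4641 = 21.4 µV.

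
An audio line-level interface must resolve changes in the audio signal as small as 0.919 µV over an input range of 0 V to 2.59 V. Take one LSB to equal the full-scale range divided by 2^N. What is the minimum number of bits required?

Full-scale range = 2.59 V.
Need 2^N ≥ 2.59 V / 0.919 µV = 2.818e6 → N_min = 22.

22 bits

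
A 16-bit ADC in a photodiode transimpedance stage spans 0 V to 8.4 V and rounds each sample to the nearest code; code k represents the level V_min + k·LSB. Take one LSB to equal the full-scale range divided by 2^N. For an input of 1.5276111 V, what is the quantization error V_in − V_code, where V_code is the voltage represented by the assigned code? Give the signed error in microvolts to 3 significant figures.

Range is 8.4 V. LSB = 8.4 V / 2^16 ≈ 128.2 µV.
(1.5276111 − (0)) / LSB = 1.5276111 × 65536/8.4 = 11918.2763. Nearest integer: k = 11918.
Reconstructed level: 0 + 11918 × 8.4/65536 V = 1.5275756836 V.
V_in − V_code = 1.5276111 − (1.5275756836) = +35.4 µV.

+35.4 µV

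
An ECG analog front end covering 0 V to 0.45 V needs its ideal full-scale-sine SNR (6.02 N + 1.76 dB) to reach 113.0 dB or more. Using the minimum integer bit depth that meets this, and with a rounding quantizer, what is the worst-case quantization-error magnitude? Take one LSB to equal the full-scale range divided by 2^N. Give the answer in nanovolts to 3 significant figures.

429 nV

Span = 0.45 V.
N ≥ (113.0 − 1.76)/6.02 = 18.478 → N_min = 19.
Step size = 0.45/524288 V = 0.85831 µV.
Max error for round-to-nearest is LSB/2 = 429 nV.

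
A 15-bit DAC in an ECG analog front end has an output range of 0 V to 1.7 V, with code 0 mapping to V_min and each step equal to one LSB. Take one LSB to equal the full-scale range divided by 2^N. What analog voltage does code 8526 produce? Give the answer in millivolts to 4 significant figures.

V_FS = 1.7 V. LSB = 1.7 V / 2^15.
V_out = V_min + code × LSB = 0 V + 8526 × 1.7 V / 32768
      = 0 V + 0.442328 V = 0.442328 V.

442.3 mV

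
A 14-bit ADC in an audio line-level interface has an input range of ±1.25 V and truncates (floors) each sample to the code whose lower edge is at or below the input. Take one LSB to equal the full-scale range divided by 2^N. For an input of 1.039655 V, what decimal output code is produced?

15005

Span: 1.25 V − (-1.25 V) = 2.5 V. LSB = 2.5 V / 2^14 ≈ 152.6 µV.
V_in − V_min = 1.039655 − (-1.25) = 2.289655 V.
Divide by LSB: 2.289655 × 16384/2.5 = 15005.4830.
Truncating gives code 15005.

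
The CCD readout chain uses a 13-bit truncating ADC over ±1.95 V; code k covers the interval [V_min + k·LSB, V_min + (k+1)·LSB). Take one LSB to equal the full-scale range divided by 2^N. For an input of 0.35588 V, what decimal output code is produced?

4843

Range = 1.95 − (-1.95) = 3.9 V. LSB = 3.9 V / 2^13 ≈ 476.1 µV.
code = ⌊(V_in − V_min)/LSB⌋ = ⌊(V_in − V_min) × 2^13 / range⌋
     = ⌊(0.35588 − (-1.95)) × 8192 / 3.9⌋ = ⌊2.30588 × 8192/3.9⌋
     = ⌊4843.531⌋ = 4843.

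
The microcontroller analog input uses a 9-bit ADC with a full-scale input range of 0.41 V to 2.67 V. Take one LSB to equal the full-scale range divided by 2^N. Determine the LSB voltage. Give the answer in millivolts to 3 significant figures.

Range = 2.67 − (0.41) = 2.26 V.
Number of codes = 2^9 = 512.
One LSB is 2.26 V / 512 = 4.41 mV.

4.41 mV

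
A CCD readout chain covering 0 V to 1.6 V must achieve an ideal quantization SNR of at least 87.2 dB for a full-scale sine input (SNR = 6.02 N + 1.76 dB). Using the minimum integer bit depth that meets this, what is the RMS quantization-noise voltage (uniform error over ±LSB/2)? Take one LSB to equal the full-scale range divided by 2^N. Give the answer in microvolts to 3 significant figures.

Full-scale range = 1.6 V.
N ≥ (87.2 − 1.76)/6.02 = 14.193 → N_min = 15.
One LSB is 1.6 V / 32768 = 48.828 µV.
V_rms = LSB/√12 = 14.1 µV.

14.1 µV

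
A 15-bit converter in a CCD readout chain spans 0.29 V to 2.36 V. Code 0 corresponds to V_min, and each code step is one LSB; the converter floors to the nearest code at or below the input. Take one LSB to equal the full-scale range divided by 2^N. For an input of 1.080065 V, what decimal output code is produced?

The full-scale span is 2.36 − (0.29) = 2.07 V. LSB = 2.07 V / 2^15 ≈ 63.17 µV.
(V_in − V_min) × 2^15/range = (1.080065 − (0.29)) × 32768/2.07 = 12506.691.
Floor → code = 12506.

12506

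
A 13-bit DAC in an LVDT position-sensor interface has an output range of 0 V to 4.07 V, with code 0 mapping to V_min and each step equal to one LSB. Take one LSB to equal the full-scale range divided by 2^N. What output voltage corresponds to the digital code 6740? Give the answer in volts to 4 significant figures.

Span = 4.07 V. LSB = 4.07 V / 2^13.
V_out = V_min + code × LSB = 0 V + 6740 × 4.07 V / 8192
      = 0 V + 3.34861 V = 3.34861 V.

3.349 V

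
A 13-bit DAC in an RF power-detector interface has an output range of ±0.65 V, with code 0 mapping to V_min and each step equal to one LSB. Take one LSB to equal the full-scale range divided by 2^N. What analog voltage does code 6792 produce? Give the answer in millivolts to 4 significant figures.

427.8 mV

Full-scale range = 0.65 V − (-0.65 V) = 1.3 V. LSB = 1.3 V / 2^13.
V_out = V_min + code × LSB = -0.65 V + 6792 × 1.3 V / 8192
      = -0.65 + 1.07783 = 0.427832 V.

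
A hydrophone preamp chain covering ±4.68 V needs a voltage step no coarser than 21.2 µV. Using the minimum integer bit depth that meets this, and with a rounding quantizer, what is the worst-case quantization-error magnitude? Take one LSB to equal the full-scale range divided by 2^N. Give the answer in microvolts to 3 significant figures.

8.93 µV

Span: 4.68 V − (-4.68 V) = 9.36 V.
9.36 V / 21.2 µV = 441500. Since 2^18 = 262144 and 2^19 = 524288, N = 19.
LSB = 9.36 V ÷ 2^19 = 9.36/524288 V = 17.853 µV.
|e|_max = LSB/2 = 8.93 µV.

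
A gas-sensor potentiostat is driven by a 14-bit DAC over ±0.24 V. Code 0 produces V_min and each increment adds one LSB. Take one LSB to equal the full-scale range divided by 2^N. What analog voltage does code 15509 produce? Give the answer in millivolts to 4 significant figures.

Span: 0.24 V − (-0.24 V) = 0.48 V. LSB = 0.48 V / 2^14.
Output = V_min + (15509/16384) × range = -0.24 + 0.946594 × 0.48 V
      = -0.24 V + 0.454365 V = 0.214365 V.

214.4 mV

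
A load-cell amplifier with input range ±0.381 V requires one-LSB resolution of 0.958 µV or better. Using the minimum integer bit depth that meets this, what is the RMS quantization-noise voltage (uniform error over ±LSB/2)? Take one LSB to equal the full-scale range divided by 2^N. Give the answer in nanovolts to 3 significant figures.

Full-scale range = 0.381 V − (-0.381 V) = 0.762 V.
Required number of levels: 0.762/0.958 µV = 795410; smallest N with 2^N ≥ that is 20.
LSB = 0.762 V / 2^20 = 0.72670 µV.
σ_q = LSB/√12 = 0.72670 µV/3.4641 = 210 nV.

210 nV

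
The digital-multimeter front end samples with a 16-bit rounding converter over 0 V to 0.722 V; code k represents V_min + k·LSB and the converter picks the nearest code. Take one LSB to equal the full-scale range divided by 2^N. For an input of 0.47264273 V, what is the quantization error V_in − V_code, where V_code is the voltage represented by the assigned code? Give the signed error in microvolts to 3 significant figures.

Full-scale range = 0.722 V. LSB = 0.722 V / 2^16 ≈ 11.02 µV.
(V_in − V_min)/LSB = (0.47264273 − (0)) × 65536/0.722 = 42901.8199 → nearest code k = 42902.
V_code = V_min + k × range/2^16 = 0 + 42902 × 0.722/65536 = 0.47264471436 V.
e = 0.47264273 − (0.47264471436) = −1.98 µV.

−1.98 µV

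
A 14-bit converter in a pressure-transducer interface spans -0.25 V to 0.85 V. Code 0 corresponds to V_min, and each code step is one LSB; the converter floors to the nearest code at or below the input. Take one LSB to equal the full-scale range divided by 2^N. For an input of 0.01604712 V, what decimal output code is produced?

The full-scale span is 0.85 − (-0.25) = 1.1 V. LSB = 1.1 V / 2^14 ≈ 67.14 µV.
V_in − V_min = 0.01604712 − (-0.25) = 0.26604712 V.
Divide by LSB: 0.26604712 × 16384/1.1 = 3962.6509.
Truncating gives code 3962.

3962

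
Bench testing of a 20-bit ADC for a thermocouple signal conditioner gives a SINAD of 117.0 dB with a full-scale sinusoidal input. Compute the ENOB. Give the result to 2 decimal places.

Inverting SNR = 6.02 N + 1.76: N_eff = (117.0 − 1.76)/6.02 = 19.1429.

19.14 bits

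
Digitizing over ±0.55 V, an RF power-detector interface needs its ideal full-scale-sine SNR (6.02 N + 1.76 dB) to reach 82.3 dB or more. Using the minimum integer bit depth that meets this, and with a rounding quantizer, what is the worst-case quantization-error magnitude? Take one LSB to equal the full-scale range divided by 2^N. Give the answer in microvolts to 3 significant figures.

33.6 µV

Range = 0.55 − (-0.55) = 1.1 V.
6.02 N + 1.76 ≥ 82.3 gives N ≥ 13.379, so the minimum integer is 14.
LSB = 1.1 V ÷ 2^14 = 1.1/16384 V = 67.139 µV.
|e|_max = LSB/2 = 33.6 µV.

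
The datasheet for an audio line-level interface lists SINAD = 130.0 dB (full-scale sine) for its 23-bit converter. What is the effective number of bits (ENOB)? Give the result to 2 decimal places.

21.30 bits

ENOB = (130.0 − 1.76)/6.02 = 21.3023 bits.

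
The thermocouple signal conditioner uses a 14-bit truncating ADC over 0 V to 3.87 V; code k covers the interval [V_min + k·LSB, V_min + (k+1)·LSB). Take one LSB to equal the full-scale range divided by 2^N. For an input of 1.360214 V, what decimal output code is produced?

5758

Span = 3.87 V. LSB = 3.87 V / 2^14 ≈ 236.2 µV.
code = ⌊(V_in − V_min)/LSB⌋ = ⌊(V_in − V_min) × 2^14 / range⌋
     = ⌊(1.360214 − (0)) × 16384 / 3.87⌋ = ⌊1.360214 × 16384/3.87⌋
     = ⌊5758.591⌋ = 5758.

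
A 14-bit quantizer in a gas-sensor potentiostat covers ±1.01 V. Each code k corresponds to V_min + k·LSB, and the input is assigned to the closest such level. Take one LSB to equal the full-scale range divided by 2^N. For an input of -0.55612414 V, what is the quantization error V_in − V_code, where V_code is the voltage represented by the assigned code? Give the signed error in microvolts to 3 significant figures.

Range = 1.01 − (-1.01) = 2.02 V. LSB = 2.02 V / 2^14 ≈ 123.3 µV.
(-0.55612414 − (-1.01)) / LSB = 0.45387586 × 16384/2.02 = 3681.3377. Nearest integer: k = 3681.
V_code = -1.01 + (3681/16384) × 2.02 = -0.55616577148 V.
Error = V_in − V_code = -0.55612414 − (-0.55616577148) = +41.6 µV.

+41.6 µV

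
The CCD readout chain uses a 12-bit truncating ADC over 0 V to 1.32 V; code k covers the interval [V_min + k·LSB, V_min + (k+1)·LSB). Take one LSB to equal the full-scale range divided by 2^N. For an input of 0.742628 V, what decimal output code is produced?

Full-scale range = 1.32 V. LSB = 1.32 V / 2^12 ≈ 322.3 µV.
code = ⌊(V_in − V_min)/LSB⌋ = ⌊(V_in − V_min) × 2^12 / range⌋
     = ⌊(0.742628 − (0)) × 4096 / 1.32⌋ = ⌊0.742628 × 4096/1.32⌋
     = ⌊2304.397⌋ = 2304.

2304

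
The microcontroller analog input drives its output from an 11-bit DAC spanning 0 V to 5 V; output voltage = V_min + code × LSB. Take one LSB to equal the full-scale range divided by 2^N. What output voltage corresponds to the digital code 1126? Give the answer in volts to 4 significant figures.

2.749 V

Span = 5 V. LSB = 5 V / 2^11.
Output = V_min + (1126/2048) × range = 0 + 0.549805 × 5 V
      = 0 + 2.74902 = 2.74902 V.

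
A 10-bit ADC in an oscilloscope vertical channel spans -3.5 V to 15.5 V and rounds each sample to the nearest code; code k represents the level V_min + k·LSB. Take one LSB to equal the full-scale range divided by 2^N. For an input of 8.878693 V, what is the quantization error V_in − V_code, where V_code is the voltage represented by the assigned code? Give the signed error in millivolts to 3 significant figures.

Full-scale range = 15.5 V − (-3.5 V) = 19 V. LSB = 19 V / 2^10 ≈ 18.55 mV.
(8.878693 − (-3.5)) / LSB = 12.378693 × 1024/19 = 667.1464. Nearest integer: k = 667.
Reconstructed level: -3.5 + 667 × 19/1024 V = 8.875976563 V.
V_in − V_code = 8.878693 − (8.875976563) = +2.72 mV.

+2.72 mV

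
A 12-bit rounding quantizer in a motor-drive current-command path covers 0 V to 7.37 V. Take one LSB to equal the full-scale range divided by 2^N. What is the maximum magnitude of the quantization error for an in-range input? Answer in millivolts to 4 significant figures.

Range is 7.37 V.
Step size = 7.37/4096 V = 1.79932 mV.
|e|_max = LSB/2 = 0.8997 mV.

0.8997 mV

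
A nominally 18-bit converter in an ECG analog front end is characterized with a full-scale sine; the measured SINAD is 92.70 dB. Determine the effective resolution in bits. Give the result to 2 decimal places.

15.11 bits

ENOB = (92.70 − 1.76)/6.02 = 15.1063 bits.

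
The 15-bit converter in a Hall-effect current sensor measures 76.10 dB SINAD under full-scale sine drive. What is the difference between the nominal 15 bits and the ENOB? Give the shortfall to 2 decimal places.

N_eff = (76.10 − 1.76)/6.02 = 12.3488 bits.
Shortfall = 15 − 12.3488 = 2.6512 bits.

2.65 bits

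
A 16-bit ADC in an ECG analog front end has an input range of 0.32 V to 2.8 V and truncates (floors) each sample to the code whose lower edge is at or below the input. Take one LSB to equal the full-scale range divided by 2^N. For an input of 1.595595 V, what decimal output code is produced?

Range = 2.8 − (0.32) = 2.48 V. LSB = 2.48 V / 2^16 ≈ 37.84 µV.
V_in − V_min = 1.595595 − (0.32) = 1.275595 V.
Divide by LSB: 1.275595 × 65536/2.48 = 33708.6266.
Truncating gives code 33708.

33708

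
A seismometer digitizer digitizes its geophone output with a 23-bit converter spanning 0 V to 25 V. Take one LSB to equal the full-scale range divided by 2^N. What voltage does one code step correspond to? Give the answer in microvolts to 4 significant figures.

Span = 25 V.
2^23 = 8388608 levels.
LSB = 25 V ÷ 2^23 = 25/8388608 V = 2.980 µV.

2.980 µV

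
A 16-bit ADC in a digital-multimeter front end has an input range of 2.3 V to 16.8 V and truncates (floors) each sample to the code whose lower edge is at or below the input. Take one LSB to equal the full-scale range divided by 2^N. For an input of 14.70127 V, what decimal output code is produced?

56050

Full-scale range = 16.8 V − (2.3 V) = 14.5 V. LSB = 14.5 V / 2^16 ≈ 221.3 µV.
V_in − V_min = 14.70127 − (2.3) = 12.40127 V.
Divide by LSB: 12.40127 × 65536/14.5 = 56050.3194.
Truncating gives code 56050.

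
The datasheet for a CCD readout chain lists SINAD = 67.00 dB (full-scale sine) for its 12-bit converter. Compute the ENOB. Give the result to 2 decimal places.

10.84 bits

ENOB = (SINAD − 1.76) / 6.02 = (67.00 − 1.76) / 6.02 = 65.24 / 6.02 = 10.8372.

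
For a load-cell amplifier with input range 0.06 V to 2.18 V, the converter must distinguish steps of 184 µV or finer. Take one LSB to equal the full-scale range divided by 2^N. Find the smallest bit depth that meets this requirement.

14 bits

Range = 2.18 − (0.06) = 2.12 V.
2.12 V / 184 µV = 11520. Since 2^13 = 8192 and 2^14 = 16384, N = 14.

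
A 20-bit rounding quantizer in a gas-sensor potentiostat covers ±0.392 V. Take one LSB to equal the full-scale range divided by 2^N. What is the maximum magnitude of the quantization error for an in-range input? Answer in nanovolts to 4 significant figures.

The full-scale span is 0.392 − (-0.392) = 0.784 V.
LSB = 0.784 V ÷ 2^20 = 0.784/1048576 V = 0.747681 µV.
Worst-case error for round-to-nearest is half an LSB: 373.8 nV.

373.8 nV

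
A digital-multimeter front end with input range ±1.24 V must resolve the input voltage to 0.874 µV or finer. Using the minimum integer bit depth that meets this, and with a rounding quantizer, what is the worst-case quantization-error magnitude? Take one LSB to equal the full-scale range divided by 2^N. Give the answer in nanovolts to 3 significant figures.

The full-scale span is 1.24 − (-1.24) = 2.48 V.
2.48 V / 0.874 µV = 2.838e6. Since 2^21 = 2097152 and 2^22 = 4194304, N = 22.
LSB = 2.48 V ÷ 2^22 = 2.48/4194304 V = 0.59128 µV.
Max error for round-to-nearest is LSB/2 = 296 nV.

296 nV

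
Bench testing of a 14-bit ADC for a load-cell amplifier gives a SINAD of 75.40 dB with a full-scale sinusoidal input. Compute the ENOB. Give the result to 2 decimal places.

ENOB = (SINAD − 1.76) / 6.02 = (75.40 − 1.76) / 6.02 = 73.64 / 6.02 = 12.2326.

12.23 bits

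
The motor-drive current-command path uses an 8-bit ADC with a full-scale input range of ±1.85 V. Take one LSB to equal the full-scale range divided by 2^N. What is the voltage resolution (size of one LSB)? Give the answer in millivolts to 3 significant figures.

Range = 1.85 − (-1.85) = 3.7 V.
Number of codes = 2^8 = 256.
Step size = 3.7/256 V = 14.5 mV.

14.5 mV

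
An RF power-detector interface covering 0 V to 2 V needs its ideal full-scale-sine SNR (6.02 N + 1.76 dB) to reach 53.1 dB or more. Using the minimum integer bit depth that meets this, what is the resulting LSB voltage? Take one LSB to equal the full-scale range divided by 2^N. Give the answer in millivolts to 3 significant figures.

3.91 mV

Full-scale range = 2 V.
Solving 6.02 N ≥ 53.1 − 1.76: N ≥ 8.528. Round up → N = 9.
LSB = 2 V ÷ 2^9 = 2/512 V = 3.91 mV.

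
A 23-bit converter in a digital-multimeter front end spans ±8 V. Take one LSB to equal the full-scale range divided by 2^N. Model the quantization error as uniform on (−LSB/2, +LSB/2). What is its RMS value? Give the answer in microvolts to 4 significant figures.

0.5506 µV

Span: 8 V − (-8 V) = 16 V.
LSB = 16 V ÷ 2^23 = 16/8388608 V = 1.90735 µV.
RMS of a uniform error over width LSB is LSB/√12 = 0.5506 µV.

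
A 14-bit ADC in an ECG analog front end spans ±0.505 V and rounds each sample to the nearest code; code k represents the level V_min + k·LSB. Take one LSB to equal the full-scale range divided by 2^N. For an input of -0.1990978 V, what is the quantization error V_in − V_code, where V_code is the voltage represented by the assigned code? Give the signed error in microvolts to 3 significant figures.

Full-scale range = 0.505 V − (-0.505 V) = 1.01 V. LSB = 1.01 V / 2^14 ≈ 61.65 µV.
Position in LSBs: (-0.1990978 − (-0.505)) × 16384/1.01 = 4962.2789; rounding gives k = 4962.
V_code = V_min + k × range/2^14 = -0.505 + 4962 × 1.01/16384 = -0.19911499023 V.
Error = V_in − V_code = -0.1990978 − (-0.19911499023) = +17.2 µV.

+17.2 µV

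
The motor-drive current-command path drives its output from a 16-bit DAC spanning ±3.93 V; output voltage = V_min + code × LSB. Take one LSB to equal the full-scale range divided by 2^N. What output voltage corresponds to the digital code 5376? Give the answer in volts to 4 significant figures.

Span: 3.93 V − (-3.93 V) = 7.86 V. LSB = 7.86 V / 2^16.
V_out = V_min + code × LSB = -3.93 V + 5376 × 7.86 V / 65536
      = -3.93 + 0.644766 = -3.28523 V.

-3.285 V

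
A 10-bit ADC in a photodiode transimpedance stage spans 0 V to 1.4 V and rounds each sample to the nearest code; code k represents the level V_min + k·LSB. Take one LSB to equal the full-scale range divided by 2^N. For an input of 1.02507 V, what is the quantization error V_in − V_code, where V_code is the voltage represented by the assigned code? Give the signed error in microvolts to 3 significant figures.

−321 µV

Span = 1.4 V. LSB = 1.4 V / 2^10 ≈ 1.367 mV.
(V_in − V_min)/LSB = (1.02507 − (0)) × 1024/1.4 = 749.7655 → nearest code k = 750.
V_code = V_min + k × range/2^10 = 0 + 750 × 1.4/1024 = 1.025390625 V.
V_in − V_code = 1.02507 − (1.025390625) = −321 µV.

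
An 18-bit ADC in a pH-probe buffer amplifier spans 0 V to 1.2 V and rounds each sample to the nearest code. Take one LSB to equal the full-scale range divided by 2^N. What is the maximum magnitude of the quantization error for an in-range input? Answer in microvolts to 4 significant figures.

2.289 µV

Span = 1.2 V.
LSB = 1.2 V / 2^18 = 4.57764 µV.
A rounding quantizer has |error| ≤ LSB/2 = 2.289 µV.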